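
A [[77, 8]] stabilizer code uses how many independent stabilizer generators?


For an [[n,k]] stabilizer code:
Number of stabilizer generators = n - k
= 77 - 8
= 69

69


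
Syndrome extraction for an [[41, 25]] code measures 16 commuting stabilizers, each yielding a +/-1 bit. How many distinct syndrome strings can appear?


Each stabilizer generator gives a binary (+1 or -1) measurement outcome.
With 16 independent generators:
Total syndromes = 2^16
= 65536

65536


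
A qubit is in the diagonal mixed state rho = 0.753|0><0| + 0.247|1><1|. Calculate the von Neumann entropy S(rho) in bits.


S = -p*log2(p) - (1-p)*log2(1-p)
p = 0.7530, 1-p = 0.2470
= -0.7530 * log2(0.7530) - 0.2470 * log2(0.2470)
= -(-0.3082) - (-0.4983)
= 0.8065

0.8065


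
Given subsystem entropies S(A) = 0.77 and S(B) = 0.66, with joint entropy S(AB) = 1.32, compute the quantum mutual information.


I(A:B) = S(A) + S(B) - S(AB)
= 0.77 + 0.66 - 1.32
= 0.1100

0.1100


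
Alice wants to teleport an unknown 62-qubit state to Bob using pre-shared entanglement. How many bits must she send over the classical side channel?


Quantum teleportation requires 2 classical bits per qubit teleported.
62 qubit(s) -> 2 * 62 = 124 classical bits

124


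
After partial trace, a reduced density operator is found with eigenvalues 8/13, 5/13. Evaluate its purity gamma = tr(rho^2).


tr(rho^2) = sum of eigenvalues squared
= (8/13)^2 + (5/13)^2
= (64 + 25) / 169
= 89/169
= 0.5266

0.5266


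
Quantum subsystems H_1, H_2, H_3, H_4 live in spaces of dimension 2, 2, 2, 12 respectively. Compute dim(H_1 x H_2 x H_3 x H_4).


dim(H_1 x H_2 x H_3 x H_4) = 2 * 2 * 2 * 12
= 4 * 2 * 12
= 8 * 12
= 96

96


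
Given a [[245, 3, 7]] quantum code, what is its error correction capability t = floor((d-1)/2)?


Code parameters: [[245, 3, 7]], distance d = 7.
Number of correctable errors = floor((d-1)/2)
= floor((7 - 1)/2)
= floor(6/2)
= 3

3


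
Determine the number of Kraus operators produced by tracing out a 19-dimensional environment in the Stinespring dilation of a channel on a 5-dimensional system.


Tracing out the environment in an orthonormal basis {|i>_E} gives Kraus operators K_i = <i|_E U |0>_E.
Number of Kraus operators = dim(H_env) = d_env
= 19

19


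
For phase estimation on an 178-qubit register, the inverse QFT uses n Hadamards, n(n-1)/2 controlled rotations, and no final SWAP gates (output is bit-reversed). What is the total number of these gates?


Hadamard gates: 178
Controlled rotations: n*(n-1)/2 = 178*177/2 = 15753
SWAP gates: 0 (omitted)
Total = 178 + 15753
= 15931

15931


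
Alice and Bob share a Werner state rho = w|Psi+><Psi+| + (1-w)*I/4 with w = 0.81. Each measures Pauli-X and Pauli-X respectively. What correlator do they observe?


|Psi+> = (|01> + |10>)/sqrt(2)
For the pure Bell state, <X_A X_B> = +1 (Bell-state Pauli correlator).
The maximally-mixed part I/4 has tr(I/4 * P tensor P) = 0 for any traceless Pauli P.
So <X_A X_B>_rho = w * (+1) + (1 - w) * 0
= 0.81 * (+1)
= 0.8100

0.8100


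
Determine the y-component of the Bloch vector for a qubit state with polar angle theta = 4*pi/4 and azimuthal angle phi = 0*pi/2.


theta = 3.1416, phi = 0.0000
r_y = sin(theta)*sin(phi) = 0.0000 * 0.0000
r_y = 0.0000

0.0000


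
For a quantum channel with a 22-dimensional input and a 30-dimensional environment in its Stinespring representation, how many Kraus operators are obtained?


Tracing out the environment in an orthonormal basis {|i>_E} gives Kraus operators K_i = <i|_E U |0>_E.
Number of Kraus operators = dim(H_env) = d_env
= 30

30


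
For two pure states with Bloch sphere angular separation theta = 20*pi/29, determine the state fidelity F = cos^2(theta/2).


For states separated by angle theta on Bloch sphere:
F = cos^2(theta/2)
theta = 20*pi/29 = 2.1666
theta/2 = 1.0833
cos(theta/2) = 0.4684
F = 0.2194

0.2194


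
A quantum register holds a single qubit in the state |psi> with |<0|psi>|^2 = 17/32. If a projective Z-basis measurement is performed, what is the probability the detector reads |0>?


|alpha|^2 = 17/32 = 0.5312
|beta|^2 = 1 - 17/32 = 15/32 = 0.4688
P(|0>) = |alpha|^2 = 0.5312

0.5312


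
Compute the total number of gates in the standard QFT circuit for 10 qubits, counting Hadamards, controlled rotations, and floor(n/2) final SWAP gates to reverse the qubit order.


Hadamard gates: 10
Controlled rotations: n*(n-1)/2 = 10*9/2 = 45
SWAP gates: floor(n/2) = floor(10/2) = 5
Total = 10 + 45 + 5
= 60

60


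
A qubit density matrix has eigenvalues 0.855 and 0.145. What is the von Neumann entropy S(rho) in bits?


S = -p*log2(p) - (1-p)*log2(1-p)
p = 0.8550, 1-p = 0.1450
= -0.8550 * log2(0.8550) - 0.1450 * log2(0.1450)
= -(-0.1932) - (-0.4040)
= 0.5972

0.5972


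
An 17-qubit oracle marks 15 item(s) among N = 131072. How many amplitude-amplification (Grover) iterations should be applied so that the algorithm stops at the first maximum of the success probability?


After j Grover iterations the success probability is P(j) = sin^2((2j+1)*theta), where sin(theta) = sqrt(k/N).
N = 2^17 = 131072, k = 15
sin(theta) = sqrt(k/N) = 0.0106977062
theta = arcsin(sqrt(k/N)) = 0.01069791025 rad
P(j) reaches its first maximum when (2j+1)*theta is as close as possible to pi/2, i.e. j = round(pi/(4*theta) - 1/2).
pi/(4*theta) - 1/2 = 72.9160
(For comparison, the common estimate pi/4 * sqrt(N/k) = 73.4174; the exact maximiser is used here.)
Optimal iterations = 73

73


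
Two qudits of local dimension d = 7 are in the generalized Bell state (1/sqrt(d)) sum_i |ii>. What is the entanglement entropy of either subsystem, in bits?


For a maximally entangled state in d x d:
S = log2(d) = log2(7)
= 2.8074

2.8074


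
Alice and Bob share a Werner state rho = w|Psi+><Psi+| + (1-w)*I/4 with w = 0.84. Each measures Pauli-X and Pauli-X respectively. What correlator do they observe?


|Psi+> = (|01> + |10>)/sqrt(2)
For the pure Bell state, <X_A X_B> = +1 (Bell-state Pauli correlator).
The maximally-mixed part I/4 has tr(I/4 * P tensor P) = 0 for any traceless Pauli P.
So <X_A X_B>_rho = w * (+1) + (1 - w) * 0
= 0.84 * (+1)
= 0.8400

0.8400


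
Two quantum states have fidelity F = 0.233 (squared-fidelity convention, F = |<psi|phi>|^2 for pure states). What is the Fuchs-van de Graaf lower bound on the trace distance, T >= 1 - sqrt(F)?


Fuchs-van de Graaf (squared-fidelity convention): 1 - sqrt(F) <= T <= sqrt(1 - F).
Lower bound: T >= 1 - sqrt(F)
sqrt(F) = sqrt(0.233) = 0.4827
T >= 1 - 0.4827
T >= 0.5173

0.5173


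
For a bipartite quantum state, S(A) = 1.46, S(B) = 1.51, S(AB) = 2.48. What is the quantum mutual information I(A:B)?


I(A:B) = S(A) + S(B) - S(AB)
= 1.46 + 1.51 - 2.48
= 0.4900

0.4900


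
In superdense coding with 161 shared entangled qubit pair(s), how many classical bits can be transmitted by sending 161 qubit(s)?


Superdense coding allows 2 classical bits per shared entangled pair.
161 pair(s) -> 2 * 161 = 322 classical bits

322


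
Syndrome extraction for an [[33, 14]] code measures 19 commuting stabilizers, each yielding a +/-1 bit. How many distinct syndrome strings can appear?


Each stabilizer generator gives a binary (+1 or -1) measurement outcome.
With 19 independent generators:
Total syndromes = 2^19
= 524288

524288


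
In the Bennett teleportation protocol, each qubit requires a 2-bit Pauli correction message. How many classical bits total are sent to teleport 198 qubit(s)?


Quantum teleportation requires 2 classical bits per qubit teleported.
198 qubit(s) -> 2 * 198 = 396 classical bits

396


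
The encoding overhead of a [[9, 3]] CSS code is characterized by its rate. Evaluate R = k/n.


Code rate R = k/n
= 3/9
= 0.3333

0.3333


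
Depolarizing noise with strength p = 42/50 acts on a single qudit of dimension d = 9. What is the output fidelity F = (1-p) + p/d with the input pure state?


F = (1-p) + p/d
= (1 - 0.8400) + 0.8400/9
= 0.1600 + 0.0933
= 0.2533

0.2533


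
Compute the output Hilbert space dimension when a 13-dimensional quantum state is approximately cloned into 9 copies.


Output space = H^(tensor 9) where dim(H) = 13
dim = 13^9
= 169 (after 2 factors)
= 2197 (after 3 factors)
= 28561 (after 4 factors)
= 371293 (after 5 factors)
= 4826809 (after 6 factors)
= 62748517 (after 7 factors)
= 815730721 (after 8 factors)
= 10604499373 (after 9 factors)
= 10604499373

10604499373


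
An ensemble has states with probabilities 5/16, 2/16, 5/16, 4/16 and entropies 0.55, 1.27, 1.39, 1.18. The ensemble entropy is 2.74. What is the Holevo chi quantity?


chi = S(rho) - sum_i p_i * S(rho_i)
Weighted entropy = 5/16 * 0.55 + 2/16 * 1.27 + 5/16 * 1.39 + 4/16 * 1.18
= 1.0600
chi = 2.74 - 1.0600
= 1.6800

1.6800


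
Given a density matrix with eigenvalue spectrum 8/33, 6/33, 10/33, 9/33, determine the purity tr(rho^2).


tr(rho^2) = sum of eigenvalues squared
= (8/33)^2 + (6/33)^2 + (10/33)^2 + (9/33)^2
= (64 + 36 + 100 + 81) / 1089
= 281/1089
= 0.2580

0.2580


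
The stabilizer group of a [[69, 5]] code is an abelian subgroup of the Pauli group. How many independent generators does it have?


For an [[n,k]] stabilizer code:
Number of stabilizer generators = n - k
= 69 - 5
= 64

64


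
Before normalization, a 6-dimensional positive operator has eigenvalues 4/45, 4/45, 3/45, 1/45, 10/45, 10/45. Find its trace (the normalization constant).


tr(M) = sum of eigenvalues
= 4/45 + 4/45 + 3/45 + 1/45 + 10/45 + 10/45
= 32/45
= 0.7111

0.7111


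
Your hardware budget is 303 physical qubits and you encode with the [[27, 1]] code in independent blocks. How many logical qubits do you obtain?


Each code block uses 27 physical qubits for 1 logical qubit(s).
Number of complete blocks = floor(303 / 27) = 11
Logical qubits = 11 * 1
= 11

11


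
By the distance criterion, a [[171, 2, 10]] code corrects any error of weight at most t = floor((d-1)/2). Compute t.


Code parameters: [[171, 2, 10]], distance d = 10.
Number of correctable errors = floor((d-1)/2)
= floor((10 - 1)/2)
= floor(9/2)
= 4

4


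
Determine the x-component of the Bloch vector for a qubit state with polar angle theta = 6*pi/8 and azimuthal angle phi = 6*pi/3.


theta = 2.3562, phi = 6.2832
r_x = sin(theta)*cos(phi) = 0.7071 * 1.0000
r_x = 0.7071

0.7071


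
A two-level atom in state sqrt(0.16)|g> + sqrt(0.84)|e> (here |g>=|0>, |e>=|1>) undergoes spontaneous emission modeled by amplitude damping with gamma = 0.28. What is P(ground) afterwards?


For amplitude damping with parameter gamma on state sqrt(a)|0> + sqrt(b)|1>:
alpha^2 = 0.16, beta^2 = 0.84
P(|0>) = alpha^2 + gamma * beta^2
= 0.16 + 0.28 * 0.84
= 0.16 + 0.2352
= 0.3952

0.3952


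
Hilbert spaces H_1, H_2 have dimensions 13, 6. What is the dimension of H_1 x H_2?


dim(H_1 x H_2) = 13 * 6
= 78

78


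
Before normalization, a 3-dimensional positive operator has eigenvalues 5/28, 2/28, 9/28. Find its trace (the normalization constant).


tr(M) = sum of eigenvalues
= 5/28 + 2/28 + 9/28
= 16/28
= 0.5714

0.5714


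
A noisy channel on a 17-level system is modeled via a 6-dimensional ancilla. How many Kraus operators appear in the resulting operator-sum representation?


Tracing out the environment in an orthonormal basis {|i>_E} gives Kraus operators K_i = <i|_E U |0>_E.
Number of Kraus operators = dim(H_env) = d_env
= 6

6


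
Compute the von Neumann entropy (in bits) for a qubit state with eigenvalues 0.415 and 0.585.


S = -p*log2(p) - (1-p)*log2(1-p)
p = 0.4150, 1-p = 0.5850
= -0.4150 * log2(0.4150) - 0.5850 * log2(0.5850)
= -(-0.5266) - (-0.4525)
= 0.9791

0.9791


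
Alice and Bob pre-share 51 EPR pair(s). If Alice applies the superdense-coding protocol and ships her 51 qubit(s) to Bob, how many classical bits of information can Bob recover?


Superdense coding allows 2 classical bits per shared entangled pair.
51 pair(s) -> 2 * 51 = 102 classical bits

102


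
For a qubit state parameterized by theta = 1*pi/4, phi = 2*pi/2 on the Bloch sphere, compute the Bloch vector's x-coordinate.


theta = 0.7854, phi = 3.1416
r_x = sin(theta)*cos(phi) = 0.7071 * -1.0000
r_x = -0.7071

-0.7071


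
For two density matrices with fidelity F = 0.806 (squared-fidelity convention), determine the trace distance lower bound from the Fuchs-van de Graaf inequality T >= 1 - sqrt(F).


Fuchs-van de Graaf (squared-fidelity convention): 1 - sqrt(F) <= T <= sqrt(1 - F).
Lower bound: T >= 1 - sqrt(F)
sqrt(F) = sqrt(0.806) = 0.8978
T >= 1 - 0.8978
T >= 0.1022

0.1022


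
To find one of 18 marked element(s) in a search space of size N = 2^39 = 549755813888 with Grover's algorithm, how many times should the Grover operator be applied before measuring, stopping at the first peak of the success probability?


After j Grover iterations the success probability is P(j) = sin^2((2j+1)*theta), where sin(theta) = sqrt(k/N).
N = 2^39 = 549755813888, k = 18
sin(theta) = sqrt(k/N) = 5.722045898e-06
theta = arcsin(sqrt(k/N)) = 5.722045898e-06 rad
P(j) reaches its first maximum when (2j+1)*theta is as close as possible to pi/2, i.e. j = round(pi/(4*theta) - 1/2).
pi/(4*theta) - 1/2 = 137257.7774
(For comparison, the common estimate pi/4 * sqrt(N/k) = 137258.2774; the exact maximiser is used here.)
Optimal iterations = 137258

137258


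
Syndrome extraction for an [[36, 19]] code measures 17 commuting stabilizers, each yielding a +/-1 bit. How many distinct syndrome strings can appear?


Each stabilizer generator gives a binary (+1 or -1) measurement outcome.
With 17 independent generators:
Total syndromes = 2^17
= 131072

131072


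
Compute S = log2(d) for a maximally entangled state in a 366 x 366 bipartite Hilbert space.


For a maximally entangled state in d x d:
S = log2(d) = log2(366)
= 8.5157

8.5157


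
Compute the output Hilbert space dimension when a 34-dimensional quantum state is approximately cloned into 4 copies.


Output space = H^(tensor 4) where dim(H) = 34
dim = 34^4
= 1156 (after 2 factors)
= 39304 (after 3 factors)
= 1336336 (after 4 factors)
= 1336336

1336336


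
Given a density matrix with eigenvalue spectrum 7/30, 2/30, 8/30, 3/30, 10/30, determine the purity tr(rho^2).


tr(rho^2) = sum of eigenvalues squared
= (7/30)^2 + (2/30)^2 + (8/30)^2 + (3/30)^2 + (10/30)^2
= (49 + 4 + 64 + 9 + 100) / 900
= 226/900
= 0.2511

0.2511


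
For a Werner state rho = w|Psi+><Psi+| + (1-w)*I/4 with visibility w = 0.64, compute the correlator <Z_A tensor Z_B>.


|Psi+> = (|01> + |10>)/sqrt(2)
For the pure Bell state, <Z_A Z_B> = -1 (Bell-state Pauli correlator).
The maximally-mixed part I/4 has tr(I/4 * P tensor P) = 0 for any traceless Pauli P.
So <Z_A Z_B>_rho = w * (-1) + (1 - w) * 0
= 0.64 * (-1)
= -0.6400

-0.6400


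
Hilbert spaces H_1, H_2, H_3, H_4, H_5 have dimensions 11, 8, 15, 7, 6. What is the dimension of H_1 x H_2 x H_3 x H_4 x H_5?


dim(H_1 x H_2 x H_3 x H_4 x H_5) = 11 * 8 * 15 * 7 * 6
= 88 * 15 * 7 * 6
= 1320 * 7 * 6
= 9240 * 6
= 55440

55440


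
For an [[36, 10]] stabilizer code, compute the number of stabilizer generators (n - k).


For an [[n,k]] stabilizer code:
Number of stabilizer generators = n - k
= 36 - 10
= 26

26


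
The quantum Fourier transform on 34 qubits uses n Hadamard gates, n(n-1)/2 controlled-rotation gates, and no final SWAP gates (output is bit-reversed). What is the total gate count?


Hadamard gates: 34
Controlled rotations: n*(n-1)/2 = 34*33/2 = 561
SWAP gates: 0 (omitted)
Total = 34 + 561
= 595

595


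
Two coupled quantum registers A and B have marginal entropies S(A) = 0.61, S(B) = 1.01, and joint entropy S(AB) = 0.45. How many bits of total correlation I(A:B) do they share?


I(A:B) = S(A) + S(B) - S(AB)
= 0.61 + 1.01 - 0.45
= 1.1700

1.1700


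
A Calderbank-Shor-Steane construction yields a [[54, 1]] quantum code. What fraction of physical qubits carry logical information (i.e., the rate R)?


Code rate R = k/n
= 1/54
= 0.0185

0.0185


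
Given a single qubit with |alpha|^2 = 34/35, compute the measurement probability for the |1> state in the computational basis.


|alpha|^2 = 34/35 = 0.9714
|beta|^2 = 1 - 34/35 = 1/35 = 0.0286
P(|1>) = |beta|^2 = 0.0286

0.0286


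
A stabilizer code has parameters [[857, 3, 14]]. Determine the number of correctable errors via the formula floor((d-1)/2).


Code parameters: [[857, 3, 14]], distance d = 14.
Number of correctable errors = floor((d-1)/2)
= floor((14 - 1)/2)
= floor(13/2)
= 6

6


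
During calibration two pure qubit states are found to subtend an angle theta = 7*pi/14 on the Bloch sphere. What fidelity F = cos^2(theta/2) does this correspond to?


For states separated by angle theta on Bloch sphere:
F = cos^2(theta/2)
theta = 7*pi/14 = 1.5708
theta/2 = 0.7854
cos(theta/2) = 0.7071
F = 0.5000

0.5000


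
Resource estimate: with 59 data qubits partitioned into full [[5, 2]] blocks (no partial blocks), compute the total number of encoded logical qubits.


Each code block uses 5 physical qubits for 2 logical qubit(s).
Number of complete blocks = floor(59 / 5) = 11
Logical qubits = 11 * 2
= 22

22


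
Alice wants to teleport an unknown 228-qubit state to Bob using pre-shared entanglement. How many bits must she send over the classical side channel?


Quantum teleportation requires 2 classical bits per qubit teleported.
228 qubit(s) -> 2 * 228 = 456 classical bits

456


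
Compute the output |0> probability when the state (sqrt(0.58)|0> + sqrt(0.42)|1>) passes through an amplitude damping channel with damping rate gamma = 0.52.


For amplitude damping with parameter gamma on state sqrt(a)|0> + sqrt(b)|1>:
alpha^2 = 0.58, beta^2 = 0.42
P(|0>) = alpha^2 + gamma * beta^2
= 0.58 + 0.52 * 0.42
= 0.58 + 0.2184
= 0.7984

0.7984


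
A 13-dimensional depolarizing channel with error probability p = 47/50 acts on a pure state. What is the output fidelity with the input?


F = (1-p) + p/d
= (1 - 0.9400) + 0.9400/13
= 0.0600 + 0.0723
= 0.1323

0.1323


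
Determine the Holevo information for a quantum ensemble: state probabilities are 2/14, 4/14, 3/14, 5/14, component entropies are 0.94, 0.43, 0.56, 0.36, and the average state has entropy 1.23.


chi = S(rho) - sum_i p_i * S(rho_i)
Weighted entropy = 2/14 * 0.94 + 4/14 * 0.43 + 3/14 * 0.56 + 5/14 * 0.36
= 0.5057
chi = 1.23 - 0.5057
= 0.7243

0.7243


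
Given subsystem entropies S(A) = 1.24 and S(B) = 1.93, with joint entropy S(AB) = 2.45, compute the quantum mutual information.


I(A:B) = S(A) + S(B) - S(AB)
= 1.24 + 1.93 - 2.45
= 0.7200

0.7200


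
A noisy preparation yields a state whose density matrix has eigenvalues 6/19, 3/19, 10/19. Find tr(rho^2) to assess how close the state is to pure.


tr(rho^2) = sum of eigenvalues squared
= (6/19)^2 + (3/19)^2 + (10/19)^2
= (36 + 9 + 100) / 361
= 145/361
= 0.4017

0.4017


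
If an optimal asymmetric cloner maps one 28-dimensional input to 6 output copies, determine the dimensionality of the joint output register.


Output space = H^(tensor 6) where dim(H) = 28
dim = 28^6
= 784 (after 2 factors)
= 21952 (after 3 factors)
= 614656 (after 4 factors)
= 17210368 (after 5 factors)
= 481890304 (after 6 factors)
= 481890304

481890304


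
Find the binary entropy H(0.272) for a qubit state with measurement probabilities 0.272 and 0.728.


S = -p*log2(p) - (1-p)*log2(1-p)
p = 0.2720, 1-p = 0.7280
= -0.2720 * log2(0.2720) - 0.7280 * log2(0.7280)
= -(-0.5109) - (-0.3334)
= 0.8443

0.8443


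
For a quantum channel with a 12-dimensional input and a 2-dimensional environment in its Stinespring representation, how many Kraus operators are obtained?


Tracing out the environment in an orthonormal basis {|i>_E} gives Kraus operators K_i = <i|_E U |0>_E.
Number of Kraus operators = dim(H_env) = d_env
= 2

2


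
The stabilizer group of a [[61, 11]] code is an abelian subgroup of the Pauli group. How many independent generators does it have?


For an [[n,k]] stabilizer code:
Number of stabilizer generators = n - k
= 61 - 11
= 50

50


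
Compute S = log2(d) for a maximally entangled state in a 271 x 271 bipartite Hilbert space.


For a maximally entangled state in d x d:
S = log2(d) = log2(271)
= 8.0821

8.0821


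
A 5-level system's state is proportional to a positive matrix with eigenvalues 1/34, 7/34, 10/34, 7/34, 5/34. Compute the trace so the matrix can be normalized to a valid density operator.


tr(M) = sum of eigenvalues
= 1/34 + 7/34 + 10/34 + 7/34 + 5/34
= 30/34
= 0.8824

0.8824


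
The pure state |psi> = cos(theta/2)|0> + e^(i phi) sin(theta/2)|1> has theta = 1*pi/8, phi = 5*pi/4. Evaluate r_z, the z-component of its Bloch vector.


theta = 0.3927, phi = 3.9270
r_z = cos(theta) = 0.9239

0.9239


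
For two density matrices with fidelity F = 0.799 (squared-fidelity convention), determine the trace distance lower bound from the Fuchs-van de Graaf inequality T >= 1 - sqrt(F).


Fuchs-van de Graaf (squared-fidelity convention): 1 - sqrt(F) <= T <= sqrt(1 - F).
Lower bound: T >= 1 - sqrt(F)
sqrt(F) = sqrt(0.799) = 0.8939
T >= 1 - 0.8939
T >= 0.1061

0.1061


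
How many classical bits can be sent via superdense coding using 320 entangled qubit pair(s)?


Superdense coding allows 2 classical bits per shared entangled pair.
320 pair(s) -> 2 * 320 = 640 classical bits

640


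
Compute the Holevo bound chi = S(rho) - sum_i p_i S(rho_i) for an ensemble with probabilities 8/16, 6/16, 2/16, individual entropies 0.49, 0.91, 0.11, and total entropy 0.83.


chi = S(rho) - sum_i p_i * S(rho_i)
Weighted entropy = 8/16 * 0.49 + 6/16 * 0.91 + 2/16 * 0.11
= 0.6000
chi = 0.83 - 0.6000
= 0.2300

0.2300


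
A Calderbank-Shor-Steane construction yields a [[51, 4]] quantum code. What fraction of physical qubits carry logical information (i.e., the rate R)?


Code rate R = k/n
= 4/51
= 0.0784

0.0784


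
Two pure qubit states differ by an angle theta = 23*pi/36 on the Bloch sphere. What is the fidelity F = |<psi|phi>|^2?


For states separated by angle theta on Bloch sphere:
F = cos^2(theta/2)
theta = 23*pi/36 = 2.0071
theta/2 = 1.0036
cos(theta/2) = 0.5373
F = 0.2887

0.2887


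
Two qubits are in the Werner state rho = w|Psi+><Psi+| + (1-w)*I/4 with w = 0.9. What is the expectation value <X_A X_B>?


|Psi+> = (|01> + |10>)/sqrt(2)
For the pure Bell state, <X_A X_B> = +1 (Bell-state Pauli correlator).
The maximally-mixed part I/4 has tr(I/4 * P tensor P) = 0 for any traceless Pauli P.
So <X_A X_B>_rho = w * (+1) + (1 - w) * 0
= 0.9 * (+1)
= 0.9000

0.9000


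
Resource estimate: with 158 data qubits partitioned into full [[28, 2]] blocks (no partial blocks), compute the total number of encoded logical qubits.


Each code block uses 28 physical qubits for 2 logical qubit(s).
Number of complete blocks = floor(158 / 28) = 5
Logical qubits = 5 * 2
= 10

10


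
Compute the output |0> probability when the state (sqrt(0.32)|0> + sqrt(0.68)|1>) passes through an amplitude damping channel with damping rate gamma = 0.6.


For amplitude damping with parameter gamma on state sqrt(a)|0> + sqrt(b)|1>:
alpha^2 = 0.32, beta^2 = 0.68
P(|0>) = alpha^2 + gamma * beta^2
= 0.32 + 0.6 * 0.68
= 0.32 + 0.4080
= 0.7280

0.7280


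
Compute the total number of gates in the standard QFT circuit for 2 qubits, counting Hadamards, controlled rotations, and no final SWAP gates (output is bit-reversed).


Hadamard gates: 2
Controlled rotations: n*(n-1)/2 = 2*1/2 = 1
SWAP gates: 0 (omitted)
Total = 2 + 1
= 3

3


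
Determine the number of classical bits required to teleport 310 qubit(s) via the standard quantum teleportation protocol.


Quantum teleportation requires 2 classical bits per qubit teleported.
310 qubit(s) -> 2 * 310 = 620 classical bits

620


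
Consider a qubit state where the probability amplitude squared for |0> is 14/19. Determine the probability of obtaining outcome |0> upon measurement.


|alpha|^2 = 14/19 = 0.7368
|beta|^2 = 1 - 14/19 = 5/19 = 0.2632
P(|0>) = |alpha|^2 = 0.7368

0.7368


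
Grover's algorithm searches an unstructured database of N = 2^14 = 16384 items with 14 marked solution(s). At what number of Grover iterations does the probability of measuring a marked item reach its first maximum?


After j Grover iterations the success probability is P(j) = sin^2((2j+1)*theta), where sin(theta) = sqrt(k/N).
N = 2^14 = 16384, k = 14
sin(theta) = sqrt(k/N) = 0.02923169833
theta = arcsin(sqrt(k/N)) = 0.02923586298 rad
P(j) reaches its first maximum when (2j+1)*theta is as close as possible to pi/2, i.e. j = round(pi/(4*theta) - 1/2).
pi/(4*theta) - 1/2 = 26.3642
(For comparison, the common estimate pi/4 * sqrt(N/k) = 26.8680; the exact maximiser is used here.)
Optimal iterations = 26

26


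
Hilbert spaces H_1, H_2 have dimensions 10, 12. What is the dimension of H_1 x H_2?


dim(H_1 x H_2) = 10 * 12
= 120

120


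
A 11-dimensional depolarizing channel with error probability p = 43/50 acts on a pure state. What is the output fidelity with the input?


F = (1-p) + p/d
= (1 - 0.8600) + 0.8600/11
= 0.1400 + 0.0782
= 0.2182

0.2182


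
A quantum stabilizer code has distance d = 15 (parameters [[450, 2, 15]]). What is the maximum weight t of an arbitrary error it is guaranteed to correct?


Code parameters: [[450, 2, 15]], distance d = 15.
Number of correctable errors = floor((d-1)/2)
= floor((15 - 1)/2)
= floor(14/2)
= 7

7


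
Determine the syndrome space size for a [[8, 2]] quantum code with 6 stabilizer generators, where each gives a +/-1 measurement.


Each stabilizer generator gives a binary (+1 or -1) measurement outcome.
With 6 independent generators:
Total syndromes = 2^6
= 64

64


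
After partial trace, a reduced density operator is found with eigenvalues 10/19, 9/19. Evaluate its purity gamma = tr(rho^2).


tr(rho^2) = sum of eigenvalues squared
= (10/19)^2 + (9/19)^2
= (100 + 81) / 361
= 181/361
= 0.5014

0.5014


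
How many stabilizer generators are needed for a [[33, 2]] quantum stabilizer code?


For an [[n,k]] stabilizer code:
Number of stabilizer generators = n - k
= 33 - 2
= 31

31


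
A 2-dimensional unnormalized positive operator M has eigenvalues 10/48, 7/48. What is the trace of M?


tr(M) = sum of eigenvalues
= 10/48 + 7/48
= 17/48
= 0.3542

0.3542


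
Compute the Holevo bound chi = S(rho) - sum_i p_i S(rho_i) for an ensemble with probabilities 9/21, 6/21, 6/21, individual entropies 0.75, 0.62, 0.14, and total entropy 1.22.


chi = S(rho) - sum_i p_i * S(rho_i)
Weighted entropy = 9/21 * 0.75 + 6/21 * 0.62 + 6/21 * 0.14
= 0.5386
chi = 1.22 - 0.5386
= 0.6814

0.6814


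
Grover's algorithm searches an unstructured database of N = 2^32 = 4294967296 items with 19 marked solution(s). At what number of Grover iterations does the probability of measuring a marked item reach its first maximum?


After j Grover iterations the success probability is P(j) = sin^2((2j+1)*theta), where sin(theta) = sqrt(k/N).
N = 2^32 = 4294967296, k = 19
sin(theta) = sqrt(k/N) = 6.651151952e-05
theta = arcsin(sqrt(k/N)) = 6.651151957e-05 rad
P(j) reaches its first maximum when (2j+1)*theta is as close as possible to pi/2, i.e. j = round(pi/(4*theta) - 1/2).
pi/(4*theta) - 1/2 = 11807.9532
(For comparison, the common estimate pi/4 * sqrt(N/k) = 11808.4532; the exact maximiser is used here.)
Optimal iterations = 11808

11808


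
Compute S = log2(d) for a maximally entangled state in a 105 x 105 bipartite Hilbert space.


For a maximally entangled state in d x d:
S = log2(d) = log2(105)
= 6.7142

6.7142


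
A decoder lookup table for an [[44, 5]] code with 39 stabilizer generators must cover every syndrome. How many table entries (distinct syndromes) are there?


Each stabilizer generator gives a binary (+1 or -1) measurement outcome.
With 39 independent generators:
Total syndromes = 2^39
= 549755813888

549755813888


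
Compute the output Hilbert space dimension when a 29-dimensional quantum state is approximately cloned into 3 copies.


Output space = H^(tensor 3) where dim(H) = 29
dim = 29^3
= 841 (after 2 factors)
= 24389 (after 3 factors)
= 24389

24389


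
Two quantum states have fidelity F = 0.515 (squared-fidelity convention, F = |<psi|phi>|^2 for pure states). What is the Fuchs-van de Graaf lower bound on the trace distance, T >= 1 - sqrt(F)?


Fuchs-van de Graaf (squared-fidelity convention): 1 - sqrt(F) <= T <= sqrt(1 - F).
Lower bound: T >= 1 - sqrt(F)
sqrt(F) = sqrt(0.515) = 0.7176
T >= 1 - 0.7176
T >= 0.2824

0.2824


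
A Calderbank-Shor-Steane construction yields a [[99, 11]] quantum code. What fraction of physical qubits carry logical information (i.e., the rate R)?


Code rate R = k/n
= 11/99
= 0.1111

0.1111


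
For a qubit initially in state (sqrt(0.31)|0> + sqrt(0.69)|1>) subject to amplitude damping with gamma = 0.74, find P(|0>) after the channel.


For amplitude damping with parameter gamma on state sqrt(a)|0> + sqrt(b)|1>:
alpha^2 = 0.31, beta^2 = 0.69
P(|0>) = alpha^2 + gamma * beta^2
= 0.31 + 0.74 * 0.69
= 0.31 + 0.5106
= 0.8206

0.8206


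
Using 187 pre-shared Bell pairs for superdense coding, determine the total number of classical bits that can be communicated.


Superdense coding allows 2 classical bits per shared entangled pair.
187 pair(s) -> 2 * 187 = 374 classical bits

374


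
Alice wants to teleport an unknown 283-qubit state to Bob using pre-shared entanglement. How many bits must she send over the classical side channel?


Quantum teleportation requires 2 classical bits per qubit teleported.
283 qubit(s) -> 2 * 283 = 566 classical bits

566


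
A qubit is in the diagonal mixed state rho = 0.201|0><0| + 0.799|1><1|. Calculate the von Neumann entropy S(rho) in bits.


S = -p*log2(p) - (1-p)*log2(1-p)
p = 0.2010, 1-p = 0.7990
= -0.2010 * log2(0.2010) - 0.7990 * log2(0.7990)
= -(-0.4653) - (-0.2587)
= 0.7239

0.7239


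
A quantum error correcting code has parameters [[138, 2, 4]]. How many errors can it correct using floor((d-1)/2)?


Code parameters: [[138, 2, 4]], distance d = 4.
Number of correctable errors = floor((d-1)/2)
= floor((4 - 1)/2)
= floor(3/2)
= 1

1


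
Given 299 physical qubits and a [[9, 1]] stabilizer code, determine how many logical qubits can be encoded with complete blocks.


Each code block uses 9 physical qubits for 1 logical qubit(s).
Number of complete blocks = floor(299 / 9) = 33
Logical qubits = 33 * 1
= 33

33


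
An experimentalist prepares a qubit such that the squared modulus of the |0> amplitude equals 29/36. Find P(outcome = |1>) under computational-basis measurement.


|alpha|^2 = 29/36 = 0.8056
|beta|^2 = 1 - 29/36 = 7/36 = 0.1944
P(|1>) = |beta|^2 = 0.1944

0.1944


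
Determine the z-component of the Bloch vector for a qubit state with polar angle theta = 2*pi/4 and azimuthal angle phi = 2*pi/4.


theta = 1.5708, phi = 1.5708
r_z = cos(theta) = 0.0000

0.0000


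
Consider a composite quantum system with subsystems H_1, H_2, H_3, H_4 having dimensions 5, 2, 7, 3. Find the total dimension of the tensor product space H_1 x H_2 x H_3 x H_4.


dim(H_1 x H_2 x H_3 x H_4) = 5 * 2 * 7 * 3
= 10 * 7 * 3
= 70 * 3
= 210

210


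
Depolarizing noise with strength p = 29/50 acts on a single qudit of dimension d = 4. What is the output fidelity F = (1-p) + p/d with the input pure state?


F = (1-p) + p/d
= (1 - 0.5800) + 0.5800/4
= 0.4200 + 0.1450
= 0.5650

0.5650


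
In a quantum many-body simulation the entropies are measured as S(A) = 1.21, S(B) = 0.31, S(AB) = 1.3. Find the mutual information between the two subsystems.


I(A:B) = S(A) + S(B) - S(AB)
= 1.21 + 0.31 - 1.3
= 0.2200

0.2200


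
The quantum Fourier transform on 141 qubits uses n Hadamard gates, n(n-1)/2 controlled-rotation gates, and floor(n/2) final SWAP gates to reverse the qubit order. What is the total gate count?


Hadamard gates: 141
Controlled rotations: n*(n-1)/2 = 141*140/2 = 9870
SWAP gates: floor(n/2) = floor(141/2) = 70
Total = 141 + 9870 + 70
= 10081

10081


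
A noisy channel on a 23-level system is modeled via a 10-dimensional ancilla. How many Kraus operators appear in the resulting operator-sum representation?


Tracing out the environment in an orthonormal basis {|i>_E} gives Kraus operators K_i = <i|_E U |0>_E.
Number of Kraus operators = dim(H_env) = d_env
= 10

10


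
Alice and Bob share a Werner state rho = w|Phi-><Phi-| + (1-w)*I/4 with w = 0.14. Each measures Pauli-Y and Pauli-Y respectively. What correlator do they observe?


|Phi-> = (|00> - |11>)/sqrt(2)
For the pure Bell state, <Y_A Y_B> = +1 (Bell-state Pauli correlator).
The maximally-mixed part I/4 has tr(I/4 * P tensor P) = 0 for any traceless Pauli P.
So <Y_A Y_B>_rho = w * (+1) + (1 - w) * 0
= 0.14 * (+1)
= 0.1400

0.1400


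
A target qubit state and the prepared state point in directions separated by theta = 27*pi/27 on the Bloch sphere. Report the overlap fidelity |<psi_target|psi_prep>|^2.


For states separated by angle theta on Bloch sphere:
F = cos^2(theta/2)
theta = 27*pi/27 = 3.1416
theta/2 = 1.5708
cos(theta/2) = 0.0000
F = 0.0000

0.0000


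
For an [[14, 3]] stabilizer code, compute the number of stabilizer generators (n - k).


For an [[n,k]] stabilizer code:
Number of stabilizer generators = n - k
= 14 - 3
= 11

11


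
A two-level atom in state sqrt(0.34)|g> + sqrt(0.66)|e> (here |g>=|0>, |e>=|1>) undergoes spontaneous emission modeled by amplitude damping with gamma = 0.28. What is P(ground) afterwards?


For amplitude damping with parameter gamma on state sqrt(a)|0> + sqrt(b)|1>:
alpha^2 = 0.34, beta^2 = 0.66
P(|0>) = alpha^2 + gamma * beta^2
= 0.34 + 0.28 * 0.66
= 0.34 + 0.1848
= 0.5248

0.5248


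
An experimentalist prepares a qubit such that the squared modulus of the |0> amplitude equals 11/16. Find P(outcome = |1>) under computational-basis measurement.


|alpha|^2 = 11/16 = 0.6875
|beta|^2 = 1 - 11/16 = 5/16 = 0.3125
P(|1>) = |beta|^2 = 0.3125

0.3125


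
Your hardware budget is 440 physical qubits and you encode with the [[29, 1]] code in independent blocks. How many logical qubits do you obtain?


Each code block uses 29 physical qubits for 1 logical qubit(s).
Number of complete blocks = floor(440 / 29) = 15
Logical qubits = 15 * 1
= 15

15


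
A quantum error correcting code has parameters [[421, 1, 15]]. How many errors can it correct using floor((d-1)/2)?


Code parameters: [[421, 1, 15]], distance d = 15.
Number of correctable errors = floor((d-1)/2)
= floor((15 - 1)/2)
= floor(14/2)
= 7

7


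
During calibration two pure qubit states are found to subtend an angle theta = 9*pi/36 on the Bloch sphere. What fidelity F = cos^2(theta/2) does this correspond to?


For states separated by angle theta on Bloch sphere:
F = cos^2(theta/2)
theta = 9*pi/36 = 0.7854
theta/2 = 0.3927
cos(theta/2) = 0.9239
F = 0.8536

0.8536


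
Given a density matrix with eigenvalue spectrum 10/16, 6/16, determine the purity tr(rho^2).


tr(rho^2) = sum of eigenvalues squared
= (10/16)^2 + (6/16)^2
= (100 + 36) / 256
= 136/256
= 0.5312

0.5312


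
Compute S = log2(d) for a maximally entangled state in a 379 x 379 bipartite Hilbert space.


For a maximally entangled state in d x d:
S = log2(d) = log2(379)
= 8.5661

8.5661


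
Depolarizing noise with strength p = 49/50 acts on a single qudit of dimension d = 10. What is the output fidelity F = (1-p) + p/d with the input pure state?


F = (1-p) + p/d
= (1 - 0.9800) + 0.9800/10
= 0.0200 + 0.0980
= 0.1180

0.1180


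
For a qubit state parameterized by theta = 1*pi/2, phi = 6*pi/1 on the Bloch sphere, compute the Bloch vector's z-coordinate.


theta = 1.5708, phi = 18.8496
r_z = cos(theta) = 0.0000

0.0000


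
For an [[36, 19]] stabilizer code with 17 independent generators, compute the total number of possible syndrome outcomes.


Each stabilizer generator gives a binary (+1 or -1) measurement outcome.
With 17 independent generators:
Total syndromes = 2^17
= 131072

131072


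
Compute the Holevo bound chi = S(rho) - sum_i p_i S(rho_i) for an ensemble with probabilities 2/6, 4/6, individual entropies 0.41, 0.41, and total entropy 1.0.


chi = S(rho) - sum_i p_i * S(rho_i)
Weighted entropy = 2/6 * 0.41 + 4/6 * 0.41
= 0.4100
chi = 1.0 - 0.4100
= 0.5900

0.5900


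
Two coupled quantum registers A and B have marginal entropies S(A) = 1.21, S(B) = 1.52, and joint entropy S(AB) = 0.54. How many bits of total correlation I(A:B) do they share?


I(A:B) = S(A) + S(B) - S(AB)
= 1.21 + 1.52 - 0.54
= 2.1900

2.1900


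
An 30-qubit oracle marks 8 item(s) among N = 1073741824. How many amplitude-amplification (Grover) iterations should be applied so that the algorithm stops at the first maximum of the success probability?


After j Grover iterations the success probability is P(j) = sin^2((2j+1)*theta), where sin(theta) = sqrt(k/N).
N = 2^30 = 1073741824, k = 8
sin(theta) = sqrt(k/N) = 8.631674575e-05
theta = arcsin(sqrt(k/N)) = 8.631674586e-05 rad
P(j) reaches its first maximum when (2j+1)*theta is as close as possible to pi/2, i.e. j = round(pi/(4*theta) - 1/2).
pi/(4*theta) - 1/2 = 9098.5242
(For comparison, the common estimate pi/4 * sqrt(N/k) = 9099.0243; the exact maximiser is used here.)
Optimal iterations = 9099

9099


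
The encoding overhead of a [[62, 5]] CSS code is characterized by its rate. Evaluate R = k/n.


Code rate R = k/n
= 5/62
= 0.0806

0.0806


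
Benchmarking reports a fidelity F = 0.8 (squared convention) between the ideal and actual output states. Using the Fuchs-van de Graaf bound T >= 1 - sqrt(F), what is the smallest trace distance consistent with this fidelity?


Fuchs-van de Graaf (squared-fidelity convention): 1 - sqrt(F) <= T <= sqrt(1 - F).
Lower bound: T >= 1 - sqrt(F)
sqrt(F) = sqrt(0.8) = 0.8944
T >= 1 - 0.8944
T >= 0.1056

0.1056


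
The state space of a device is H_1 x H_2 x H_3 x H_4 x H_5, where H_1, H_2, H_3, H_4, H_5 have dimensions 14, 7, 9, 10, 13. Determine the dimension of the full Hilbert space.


dim(H_1 x H_2 x H_3 x H_4 x H_5) = 14 * 7 * 9 * 10 * 13
= 98 * 9 * 10 * 13
= 882 * 10 * 13
= 8820 * 13
= 114660

114660


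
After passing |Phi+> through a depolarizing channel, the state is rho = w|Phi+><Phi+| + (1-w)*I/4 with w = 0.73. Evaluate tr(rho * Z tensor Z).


|Phi+> = (|00> + |11>)/sqrt(2)
For the pure Bell state, <Z_A Z_B> = +1 (Bell-state Pauli correlator).
The maximally-mixed part I/4 has tr(I/4 * P tensor P) = 0 for any traceless Pauli P.
So <Z_A Z_B>_rho = w * (+1) + (1 - w) * 0
= 0.73 * (+1)
= 0.7300

0.7300


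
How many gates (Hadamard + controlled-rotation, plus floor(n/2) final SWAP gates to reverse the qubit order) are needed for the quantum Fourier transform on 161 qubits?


Hadamard gates: 161
Controlled rotations: n*(n-1)/2 = 161*160/2 = 12880
SWAP gates: floor(n/2) = floor(161/2) = 80
Total = 161 + 12880 + 80
= 13121

13121


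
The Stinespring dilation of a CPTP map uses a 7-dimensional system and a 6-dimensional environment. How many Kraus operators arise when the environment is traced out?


Tracing out the environment in an orthonormal basis {|i>_E} gives Kraus operators K_i = <i|_E U |0>_E.
Number of Kraus operators = dim(H_env) = d_env
= 6

6


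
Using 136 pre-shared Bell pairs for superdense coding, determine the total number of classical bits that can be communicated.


Superdense coding allows 2 classical bits per shared entangled pair.
136 pair(s) -> 2 * 136 = 272 classical bits

272


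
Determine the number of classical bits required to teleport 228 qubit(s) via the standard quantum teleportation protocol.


Quantum teleportation requires 2 classical bits per qubit teleported.
228 qubit(s) -> 2 * 228 = 456 classical bits

456


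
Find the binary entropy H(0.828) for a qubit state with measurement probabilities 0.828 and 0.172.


S = -p*log2(p) - (1-p)*log2(1-p)
p = 0.8280, 1-p = 0.1720
= -0.8280 * log2(0.8280) - 0.1720 * log2(0.1720)
= -(-0.2255) - (-0.4368)
= 0.6623

0.6623
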